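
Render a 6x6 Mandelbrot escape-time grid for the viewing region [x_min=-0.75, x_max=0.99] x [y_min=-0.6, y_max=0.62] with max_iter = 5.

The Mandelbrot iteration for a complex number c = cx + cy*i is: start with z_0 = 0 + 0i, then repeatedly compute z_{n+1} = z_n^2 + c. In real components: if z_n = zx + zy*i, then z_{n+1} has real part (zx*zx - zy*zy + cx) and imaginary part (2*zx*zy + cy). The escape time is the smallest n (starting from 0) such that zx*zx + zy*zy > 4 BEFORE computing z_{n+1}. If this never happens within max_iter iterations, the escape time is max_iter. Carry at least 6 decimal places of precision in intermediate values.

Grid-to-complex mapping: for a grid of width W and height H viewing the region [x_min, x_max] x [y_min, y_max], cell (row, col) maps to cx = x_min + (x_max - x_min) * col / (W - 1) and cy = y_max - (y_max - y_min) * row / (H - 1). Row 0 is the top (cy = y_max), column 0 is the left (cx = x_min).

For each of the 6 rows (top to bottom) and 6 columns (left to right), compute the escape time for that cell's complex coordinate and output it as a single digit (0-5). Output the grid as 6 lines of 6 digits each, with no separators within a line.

Answer: 555532
555532
555543
555543
555532
555532

Derivation:
(row=0, col=0): c = -0.7500 + 0.6200i → escape time 5
(row=0, col=1): c = -0.4020 + 0.6200i → escape time 5
(row=0, col=2): c = -0.0540 + 0.6200i → escape time 5
(row=0, col=3): c = 0.2940 + 0.6200i → escape time 5
(row=0, col=4): c = 0.6420 + 0.6200i → escape time 3
(row=0, col=5): c = 0.9900 + 0.6200i → escape time 2
(row=1, col=0): c = -0.7500 + 0.3760i → escape time 5
(row=1, col=1): c = -0.4020 + 0.3760i → escape time 5
(row=1, col=2): c = -0.0540 + 0.3760i → escape time 5
(row=1, col=3): c = 0.2940 + 0.3760i → escape time 5
(row=1, col=4): c = 0.6420 + 0.3760i → escape time 3
(row=1, col=5): c = 0.9900 + 0.3760i → escape time 2
(row=2, col=0): c = -0.7500 + 0.1320i → escape time 5
(row=2, col=1): c = -0.4020 + 0.1320i → escape time 5
(row=2, col=2): c = -0.0540 + 0.1320i → escape time 5
(row=2, col=3): c = 0.2940 + 0.1320i → escape time 5
(row=2, col=4): c = 0.6420 + 0.1320i → escape time 4
(row=2, col=5): c = 0.9900 + 0.1320i → escape time 3
(row=3, col=0): c = -0.7500 + -0.1120i → escape time 5
(row=3, col=1): c = -0.4020 + -0.1120i → escape time 5
(row=3, col=2): c = -0.0540 + -0.1120i → escape time 5
(row=3, col=3): c = 0.2940 + -0.1120i → escape time 5
(row=3, col=4): c = 0.6420 + -0.1120i → escape time 4
(row=3, col=5): c = 0.9900 + -0.1120i → escape time 3
(row=4, col=0): c = -0.7500 + -0.3560i → escape time 5
(row=4, col=1): c = -0.4020 + -0.3560i → escape time 5
(row=4, col=2): c = -0.0540 + -0.3560i → escape time 5
(row=4, col=3): c = 0.2940 + -0.3560i → escape time 5
(row=4, col=4): c = 0.6420 + -0.3560i → escape time 3
(row=4, col=5): c = 0.9900 + -0.3560i → escape time 2
(row=5, col=0): c = -0.7500 + -0.6000i → escape time 5
(row=5, col=1): c = -0.4020 + -0.6000i → escape time 5
(row=5, col=2): c = -0.0540 + -0.6000i → escape time 5
(row=5, col=3): c = 0.2940 + -0.6000i → escape time 5
(row=5, col=4): c = 0.6420 + -0.6000i → escape time 3
(row=5, col=5): c = 0.9900 + -0.6000i → escape time 2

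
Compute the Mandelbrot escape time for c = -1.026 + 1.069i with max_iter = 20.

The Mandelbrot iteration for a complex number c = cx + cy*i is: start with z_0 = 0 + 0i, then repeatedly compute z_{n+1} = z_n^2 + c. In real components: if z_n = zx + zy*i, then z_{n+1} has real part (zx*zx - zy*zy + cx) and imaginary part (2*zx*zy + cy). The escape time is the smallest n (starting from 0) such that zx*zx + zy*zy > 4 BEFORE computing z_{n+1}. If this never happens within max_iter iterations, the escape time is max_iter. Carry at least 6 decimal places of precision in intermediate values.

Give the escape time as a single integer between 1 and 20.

Answer: 3

Derivation:
z_0 = 0 + 0i, c = -1.0260 + 1.0690i
Iter 1: z = -1.0260 + 1.0690i, |z|^2 = 2.1954
Iter 2: z = -1.1161 + -1.1246i, |z|^2 = 2.5103
Iter 3: z = -1.0451 + 3.5793i, |z|^2 = 13.9033
Escaped at iteration 3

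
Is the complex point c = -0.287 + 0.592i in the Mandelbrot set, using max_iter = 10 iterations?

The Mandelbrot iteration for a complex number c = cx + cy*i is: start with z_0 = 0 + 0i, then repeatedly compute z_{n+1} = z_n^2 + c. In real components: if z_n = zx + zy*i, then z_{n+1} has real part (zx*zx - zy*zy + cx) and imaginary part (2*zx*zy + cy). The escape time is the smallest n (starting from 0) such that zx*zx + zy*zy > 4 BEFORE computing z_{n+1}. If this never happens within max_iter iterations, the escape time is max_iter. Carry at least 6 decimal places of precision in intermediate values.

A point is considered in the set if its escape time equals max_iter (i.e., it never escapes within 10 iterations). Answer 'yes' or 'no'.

Answer: yes

Derivation:
z_0 = 0 + 0i, c = -0.2870 + 0.5920i
Iter 1: z = -0.2870 + 0.5920i, |z|^2 = 0.4328
Iter 2: z = -0.5551 + 0.2522i, |z|^2 = 0.3717
Iter 3: z = -0.0425 + 0.3120i, |z|^2 = 0.0992
Iter 4: z = -0.3826 + 0.5655i, |z|^2 = 0.4661
Iter 5: z = -0.4604 + 0.1593i, |z|^2 = 0.2374
Iter 6: z = -0.1004 + 0.4453i, |z|^2 = 0.2083
Iter 7: z = -0.4752 + 0.5026i, |z|^2 = 0.4784
Iter 8: z = -0.3138 + 0.1143i, |z|^2 = 0.1115
Iter 9: z = -0.2016 + 0.5202i, |z|^2 = 0.3113
Did not escape in 10 iterations → in set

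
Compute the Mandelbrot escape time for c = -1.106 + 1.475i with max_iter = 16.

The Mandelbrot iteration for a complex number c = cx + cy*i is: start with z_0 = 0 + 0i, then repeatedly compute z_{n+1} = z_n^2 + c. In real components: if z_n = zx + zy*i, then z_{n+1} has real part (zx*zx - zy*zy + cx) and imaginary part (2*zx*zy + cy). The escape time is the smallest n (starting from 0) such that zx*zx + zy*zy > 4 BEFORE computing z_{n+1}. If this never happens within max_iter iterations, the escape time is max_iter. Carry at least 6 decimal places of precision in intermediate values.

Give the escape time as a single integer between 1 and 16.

z_0 = 0 + 0i, c = -1.1060 + 1.4750i
Iter 1: z = -1.1060 + 1.4750i, |z|^2 = 3.3989
Iter 2: z = -2.0584 + -1.7877i, |z|^2 = 7.4328
Escaped at iteration 2

Answer: 2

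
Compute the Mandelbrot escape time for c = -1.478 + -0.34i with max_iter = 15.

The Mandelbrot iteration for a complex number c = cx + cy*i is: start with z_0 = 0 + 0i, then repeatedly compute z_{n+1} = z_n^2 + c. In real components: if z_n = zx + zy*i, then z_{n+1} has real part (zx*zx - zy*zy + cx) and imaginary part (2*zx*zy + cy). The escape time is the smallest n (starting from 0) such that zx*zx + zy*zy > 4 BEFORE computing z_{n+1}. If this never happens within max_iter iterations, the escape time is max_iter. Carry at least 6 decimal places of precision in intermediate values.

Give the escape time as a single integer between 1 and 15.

Answer: 5

Derivation:
z_0 = 0 + 0i, c = -1.4780 + -0.3400i
Iter 1: z = -1.4780 + -0.3400i, |z|^2 = 2.3001
Iter 2: z = 0.5909 + 0.6650i, |z|^2 = 0.7914
Iter 3: z = -1.5711 + 0.4459i, |z|^2 = 2.6673
Iter 4: z = 0.7916 + -1.7412i, |z|^2 = 3.6585
Iter 5: z = -3.8832 + -3.0967i, |z|^2 = 24.6687
Escaped at iteration 5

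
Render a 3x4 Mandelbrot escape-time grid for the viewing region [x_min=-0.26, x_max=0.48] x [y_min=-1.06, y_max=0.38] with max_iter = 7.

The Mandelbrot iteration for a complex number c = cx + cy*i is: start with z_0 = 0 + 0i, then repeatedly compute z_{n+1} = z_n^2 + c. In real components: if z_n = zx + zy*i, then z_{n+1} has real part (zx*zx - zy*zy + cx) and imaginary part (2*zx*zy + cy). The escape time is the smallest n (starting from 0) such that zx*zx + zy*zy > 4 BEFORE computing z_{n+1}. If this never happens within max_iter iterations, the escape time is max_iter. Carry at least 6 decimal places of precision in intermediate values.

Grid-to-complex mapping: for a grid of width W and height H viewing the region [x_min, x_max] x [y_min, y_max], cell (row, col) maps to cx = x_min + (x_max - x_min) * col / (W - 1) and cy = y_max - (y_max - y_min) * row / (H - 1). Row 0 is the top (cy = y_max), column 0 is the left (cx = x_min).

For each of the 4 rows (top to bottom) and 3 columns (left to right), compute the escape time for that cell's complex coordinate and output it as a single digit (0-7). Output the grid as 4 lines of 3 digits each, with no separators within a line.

Answer: 777
775
775
542

Derivation:
(row=0, col=0): c = -0.2600 + 0.3800i → escape time 7
(row=0, col=1): c = 0.1100 + 0.3800i → escape time 7
(row=0, col=2): c = 0.4800 + 0.3800i → escape time 7
(row=1, col=0): c = -0.2600 + -0.1000i → escape time 7
(row=1, col=1): c = 0.1100 + -0.1000i → escape time 7
(row=1, col=2): c = 0.4800 + -0.1000i → escape time 5
(row=2, col=0): c = -0.2600 + -0.5800i → escape time 7
(row=2, col=1): c = 0.1100 + -0.5800i → escape time 7
(row=2, col=2): c = 0.4800 + -0.5800i → escape time 5
(row=3, col=0): c = -0.2600 + -1.0600i → escape time 5
(row=3, col=1): c = 0.1100 + -1.0600i → escape time 4
(row=3, col=2): c = 0.4800 + -1.0600i → escape time 2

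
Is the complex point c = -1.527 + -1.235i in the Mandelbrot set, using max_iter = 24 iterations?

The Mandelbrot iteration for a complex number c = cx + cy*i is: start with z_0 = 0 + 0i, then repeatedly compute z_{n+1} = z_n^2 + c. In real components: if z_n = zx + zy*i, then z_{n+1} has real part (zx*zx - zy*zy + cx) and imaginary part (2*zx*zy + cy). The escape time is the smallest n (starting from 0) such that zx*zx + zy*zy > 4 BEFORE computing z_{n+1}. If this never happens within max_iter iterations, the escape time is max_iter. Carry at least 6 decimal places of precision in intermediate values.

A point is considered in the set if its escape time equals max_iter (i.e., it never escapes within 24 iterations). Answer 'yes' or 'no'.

Answer: no

Derivation:
z_0 = 0 + 0i, c = -1.5270 + -1.2350i
Iter 1: z = -1.5270 + -1.2350i, |z|^2 = 3.8570
Iter 2: z = -0.7205 + 2.5367i, |z|^2 = 6.9539
Escaped at iteration 2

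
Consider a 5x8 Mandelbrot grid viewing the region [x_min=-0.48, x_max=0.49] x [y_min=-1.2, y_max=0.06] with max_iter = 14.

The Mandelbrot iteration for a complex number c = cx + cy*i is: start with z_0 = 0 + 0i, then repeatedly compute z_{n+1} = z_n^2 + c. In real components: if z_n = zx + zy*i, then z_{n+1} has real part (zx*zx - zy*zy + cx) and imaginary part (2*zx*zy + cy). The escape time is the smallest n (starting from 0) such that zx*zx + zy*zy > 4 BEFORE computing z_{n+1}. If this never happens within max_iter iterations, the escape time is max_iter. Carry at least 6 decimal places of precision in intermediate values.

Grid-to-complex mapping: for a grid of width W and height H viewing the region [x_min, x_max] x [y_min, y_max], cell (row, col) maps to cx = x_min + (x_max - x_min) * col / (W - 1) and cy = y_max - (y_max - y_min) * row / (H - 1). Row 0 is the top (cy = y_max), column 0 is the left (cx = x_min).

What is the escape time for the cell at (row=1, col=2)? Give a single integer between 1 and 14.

z_0 = 0 + 0i, c = 0.0050 + -0.1200i
Iter 1: z = 0.0050 + -0.1200i, |z|^2 = 0.0144
Iter 2: z = -0.0094 + -0.1212i, |z|^2 = 0.0148
Iter 3: z = -0.0096 + -0.1177i, |z|^2 = 0.0140
Iter 4: z = -0.0088 + -0.1177i, |z|^2 = 0.0139
Iter 5: z = -0.0088 + -0.1179i, |z|^2 = 0.0140
Iter 6: z = -0.0088 + -0.1179i, |z|^2 = 0.0140
Iter 7: z = -0.0088 + -0.1179i, |z|^2 = 0.0140
Iter 8: z = -0.0088 + -0.1179i, |z|^2 = 0.0140
Iter 9: z = -0.0088 + -0.1179i, |z|^2 = 0.0140
Iter 10: z = -0.0088 + -0.1179i, |z|^2 = 0.0140
Iter 11: z = -0.0088 + -0.1179i, |z|^2 = 0.0140
Iter 12: z = -0.0088 + -0.1179i, |z|^2 = 0.0140
Iter 13: z = -0.0088 + -0.1179i, |z|^2 = 0.0140

Answer: 14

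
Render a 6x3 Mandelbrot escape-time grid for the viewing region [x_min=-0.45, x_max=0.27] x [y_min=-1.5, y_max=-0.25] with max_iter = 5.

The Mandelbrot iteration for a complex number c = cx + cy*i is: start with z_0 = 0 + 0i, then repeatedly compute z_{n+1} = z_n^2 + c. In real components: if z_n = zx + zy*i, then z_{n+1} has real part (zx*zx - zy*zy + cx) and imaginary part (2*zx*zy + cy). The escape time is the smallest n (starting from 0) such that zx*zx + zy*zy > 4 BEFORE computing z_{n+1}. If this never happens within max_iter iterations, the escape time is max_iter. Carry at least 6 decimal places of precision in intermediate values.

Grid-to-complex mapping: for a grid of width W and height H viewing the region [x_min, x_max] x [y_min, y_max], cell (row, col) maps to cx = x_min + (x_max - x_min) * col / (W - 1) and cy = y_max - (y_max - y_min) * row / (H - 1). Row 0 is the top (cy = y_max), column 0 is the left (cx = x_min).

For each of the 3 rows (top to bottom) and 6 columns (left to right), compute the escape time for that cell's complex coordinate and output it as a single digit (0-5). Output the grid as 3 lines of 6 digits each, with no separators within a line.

Answer: 555555
555554
222222

Derivation:
(row=0, col=0): c = -0.4500 + -0.2500i → escape time 5
(row=0, col=1): c = -0.3060 + -0.2500i → escape time 5
(row=0, col=2): c = -0.1620 + -0.2500i → escape time 5
(row=0, col=3): c = -0.0180 + -0.2500i → escape time 5
(row=0, col=4): c = 0.1260 + -0.2500i → escape time 5
(row=0, col=5): c = 0.2700 + -0.2500i → escape time 5
(row=1, col=0): c = -0.4500 + -0.8750i → escape time 5
(row=1, col=1): c = -0.3060 + -0.8750i → escape time 5
(row=1, col=2): c = -0.1620 + -0.8750i → escape time 5
(row=1, col=3): c = -0.0180 + -0.8750i → escape time 5
(row=1, col=4): c = 0.1260 + -0.8750i → escape time 5
(row=1, col=5): c = 0.2700 + -0.8750i → escape time 4
(row=2, col=0): c = -0.4500 + -1.5000i → escape time 2
(row=2, col=1): c = -0.3060 + -1.5000i → escape time 2
(row=2, col=2): c = -0.1620 + -1.5000i → escape time 2
(row=2, col=3): c = -0.0180 + -1.5000i → escape time 2
(row=2, col=4): c = 0.1260 + -1.5000i → escape time 2
(row=2, col=5): c = 0.2700 + -1.5000i → escape time 2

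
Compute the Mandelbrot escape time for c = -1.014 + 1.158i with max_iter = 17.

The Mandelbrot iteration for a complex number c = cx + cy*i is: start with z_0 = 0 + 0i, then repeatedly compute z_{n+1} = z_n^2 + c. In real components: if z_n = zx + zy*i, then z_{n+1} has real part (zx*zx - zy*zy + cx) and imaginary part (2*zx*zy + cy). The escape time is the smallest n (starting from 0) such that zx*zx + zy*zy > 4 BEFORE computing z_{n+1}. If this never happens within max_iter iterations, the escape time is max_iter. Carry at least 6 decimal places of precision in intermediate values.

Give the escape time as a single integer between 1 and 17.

Answer: 3

Derivation:
z_0 = 0 + 0i, c = -1.0140 + 1.1580i
Iter 1: z = -1.0140 + 1.1580i, |z|^2 = 2.3692
Iter 2: z = -1.3268 + -1.1904i, |z|^2 = 3.1774
Iter 3: z = -0.6708 + 4.3168i, |z|^2 = 19.0850
Escaped at iteration 3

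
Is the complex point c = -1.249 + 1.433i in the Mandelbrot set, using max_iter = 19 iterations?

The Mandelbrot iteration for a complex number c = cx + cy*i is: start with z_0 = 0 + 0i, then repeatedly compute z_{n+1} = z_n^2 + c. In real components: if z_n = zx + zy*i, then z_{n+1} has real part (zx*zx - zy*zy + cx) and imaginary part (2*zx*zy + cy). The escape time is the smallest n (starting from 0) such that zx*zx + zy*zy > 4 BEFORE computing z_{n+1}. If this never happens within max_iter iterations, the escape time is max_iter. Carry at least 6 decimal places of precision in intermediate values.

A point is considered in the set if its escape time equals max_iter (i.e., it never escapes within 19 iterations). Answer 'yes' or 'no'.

z_0 = 0 + 0i, c = -1.2490 + 1.4330i
Iter 1: z = -1.2490 + 1.4330i, |z|^2 = 3.6135
Iter 2: z = -1.7425 + -2.1466i, |z|^2 = 7.6443
Escaped at iteration 2

Answer: no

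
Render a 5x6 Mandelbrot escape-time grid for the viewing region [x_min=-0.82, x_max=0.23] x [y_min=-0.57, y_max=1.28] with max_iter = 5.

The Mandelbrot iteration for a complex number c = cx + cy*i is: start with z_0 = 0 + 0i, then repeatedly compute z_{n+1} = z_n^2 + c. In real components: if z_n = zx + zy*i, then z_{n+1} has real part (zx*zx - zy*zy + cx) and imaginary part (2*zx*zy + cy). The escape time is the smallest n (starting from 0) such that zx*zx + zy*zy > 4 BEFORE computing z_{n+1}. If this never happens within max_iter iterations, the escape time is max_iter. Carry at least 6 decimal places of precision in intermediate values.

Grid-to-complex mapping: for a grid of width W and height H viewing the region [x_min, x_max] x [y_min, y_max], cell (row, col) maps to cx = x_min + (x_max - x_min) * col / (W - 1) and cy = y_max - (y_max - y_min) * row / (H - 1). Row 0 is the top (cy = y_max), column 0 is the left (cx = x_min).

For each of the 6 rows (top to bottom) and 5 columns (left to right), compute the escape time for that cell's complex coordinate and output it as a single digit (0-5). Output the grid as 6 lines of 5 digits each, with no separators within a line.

Answer: 33322
34554
55555
55555
55555
55555

Derivation:
(row=0, col=0): c = -0.8200 + 1.2800i → escape time 3
(row=0, col=1): c = -0.5575 + 1.2800i → escape time 3
(row=0, col=2): c = -0.2950 + 1.2800i → escape time 3
(row=0, col=3): c = -0.0325 + 1.2800i → escape time 2
(row=0, col=4): c = 0.2300 + 1.2800i → escape time 2
(row=1, col=0): c = -0.8200 + 0.9100i → escape time 3
(row=1, col=1): c = -0.5575 + 0.9100i → escape time 4
(row=1, col=2): c = -0.2950 + 0.9100i → escape time 5
(row=1, col=3): c = -0.0325 + 0.9100i → escape time 5
(row=1, col=4): c = 0.2300 + 0.9100i → escape time 4
(row=2, col=0): c = -0.8200 + 0.5400i → escape time 5
(row=2, col=1): c = -0.5575 + 0.5400i → escape time 5
(row=2, col=2): c = -0.2950 + 0.5400i → escape time 5
(row=2, col=3): c = -0.0325 + 0.5400i → escape time 5
(row=2, col=4): c = 0.2300 + 0.5400i → escape time 5
(row=3, col=0): c = -0.8200 + 0.1700i → escape time 5
(row=3, col=1): c = -0.5575 + 0.1700i → escape time 5
(row=3, col=2): c = -0.2950 + 0.1700i → escape time 5
(row=3, col=3): c = -0.0325 + 0.1700i → escape time 5
(row=3, col=4): c = 0.2300 + 0.1700i → escape time 5
(row=4, col=0): c = -0.8200 + -0.2000i → escape time 5
(row=4, col=1): c = -0.5575 + -0.2000i → escape time 5
(row=4, col=2): c = -0.2950 + -0.2000i → escape time 5
(row=4, col=3): c = -0.0325 + -0.2000i → escape time 5
(row=4, col=4): c = 0.2300 + -0.2000i → escape time 5
(row=5, col=0): c = -0.8200 + -0.5700i → escape time 5
(row=5, col=1): c = -0.5575 + -0.5700i → escape time 5
(row=5, col=2): c = -0.2950 + -0.5700i → escape time 5
(row=5, col=3): c = -0.0325 + -0.5700i → escape time 5
(row=5, col=4): c = 0.2300 + -0.5700i → escape time 5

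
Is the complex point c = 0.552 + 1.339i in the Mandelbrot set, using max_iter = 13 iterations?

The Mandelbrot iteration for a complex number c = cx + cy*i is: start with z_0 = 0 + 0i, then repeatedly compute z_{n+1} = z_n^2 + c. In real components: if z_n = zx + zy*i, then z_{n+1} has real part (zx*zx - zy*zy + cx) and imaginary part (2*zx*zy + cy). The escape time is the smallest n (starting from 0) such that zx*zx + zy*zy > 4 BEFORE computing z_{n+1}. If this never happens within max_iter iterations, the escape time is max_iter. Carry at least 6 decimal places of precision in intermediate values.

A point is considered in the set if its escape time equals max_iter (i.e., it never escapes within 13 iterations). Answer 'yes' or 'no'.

Answer: no

Derivation:
z_0 = 0 + 0i, c = 0.5520 + 1.3390i
Iter 1: z = 0.5520 + 1.3390i, |z|^2 = 2.0976
Iter 2: z = -0.9362 + 2.8173i, |z|^2 = 8.8134
Escaped at iteration 2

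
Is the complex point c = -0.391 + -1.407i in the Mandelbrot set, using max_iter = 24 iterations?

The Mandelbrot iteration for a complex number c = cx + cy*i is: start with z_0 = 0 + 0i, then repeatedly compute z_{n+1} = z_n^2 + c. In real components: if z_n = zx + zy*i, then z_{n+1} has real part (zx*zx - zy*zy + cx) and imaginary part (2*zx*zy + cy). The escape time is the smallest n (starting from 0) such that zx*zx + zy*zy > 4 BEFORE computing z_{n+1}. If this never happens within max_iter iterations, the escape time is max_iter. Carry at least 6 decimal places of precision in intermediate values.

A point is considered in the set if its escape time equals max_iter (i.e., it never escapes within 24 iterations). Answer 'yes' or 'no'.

Answer: no

Derivation:
z_0 = 0 + 0i, c = -0.3910 + -1.4070i
Iter 1: z = -0.3910 + -1.4070i, |z|^2 = 2.1325
Iter 2: z = -2.2178 + -0.3067i, |z|^2 = 5.0126
Escaped at iteration 2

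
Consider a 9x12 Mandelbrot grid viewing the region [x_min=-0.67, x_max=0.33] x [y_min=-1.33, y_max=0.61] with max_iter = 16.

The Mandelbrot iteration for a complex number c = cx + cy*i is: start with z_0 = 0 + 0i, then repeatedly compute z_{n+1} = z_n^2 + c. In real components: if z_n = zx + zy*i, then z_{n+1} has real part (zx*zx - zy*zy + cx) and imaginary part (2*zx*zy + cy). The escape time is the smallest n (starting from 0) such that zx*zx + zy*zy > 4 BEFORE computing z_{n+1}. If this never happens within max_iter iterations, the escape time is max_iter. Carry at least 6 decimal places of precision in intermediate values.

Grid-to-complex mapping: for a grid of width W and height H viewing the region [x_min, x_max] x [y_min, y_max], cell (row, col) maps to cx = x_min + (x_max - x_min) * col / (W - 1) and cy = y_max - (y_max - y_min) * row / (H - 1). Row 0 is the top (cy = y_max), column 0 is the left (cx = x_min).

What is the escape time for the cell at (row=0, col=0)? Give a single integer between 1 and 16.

Answer: 7

Derivation:
z_0 = 0 + 0i, c = -0.6700 + 0.6100i
Iter 1: z = -0.6700 + 0.6100i, |z|^2 = 0.8210
Iter 2: z = -0.5932 + -0.2074i, |z|^2 = 0.3949
Iter 3: z = -0.3611 + 0.8561i, |z|^2 = 0.8633
Iter 4: z = -1.2724 + -0.0083i, |z|^2 = 1.6191
Iter 5: z = 0.9490 + 0.6311i, |z|^2 = 1.2989
Iter 6: z = -0.1677 + 1.8078i, |z|^2 = 3.2964
Iter 7: z = -3.9101 + 0.0036i, |z|^2 = 15.2893
Escaped at iteration 7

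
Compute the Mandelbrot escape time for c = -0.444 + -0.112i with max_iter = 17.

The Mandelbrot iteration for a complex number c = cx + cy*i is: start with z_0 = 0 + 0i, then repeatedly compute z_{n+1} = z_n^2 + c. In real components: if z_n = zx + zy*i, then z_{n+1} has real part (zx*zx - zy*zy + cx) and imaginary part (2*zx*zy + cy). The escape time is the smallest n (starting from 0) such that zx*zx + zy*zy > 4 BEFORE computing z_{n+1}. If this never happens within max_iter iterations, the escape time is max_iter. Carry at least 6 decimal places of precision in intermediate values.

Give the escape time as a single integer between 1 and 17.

Answer: 17

Derivation:
z_0 = 0 + 0i, c = -0.4440 + -0.1120i
Iter 1: z = -0.4440 + -0.1120i, |z|^2 = 0.2097
Iter 2: z = -0.2594 + -0.0125i, |z|^2 = 0.0674
Iter 3: z = -0.3769 + -0.1055i, |z|^2 = 0.1532
Iter 4: z = -0.3131 + -0.0325i, |z|^2 = 0.0991
Iter 5: z = -0.3470 + -0.0917i, |z|^2 = 0.1288
Iter 6: z = -0.3320 + -0.0484i, |z|^2 = 0.1125
Iter 7: z = -0.3361 + -0.0799i, |z|^2 = 0.1194
Iter 8: z = -0.3374 + -0.0583i, |z|^2 = 0.1172
Iter 9: z = -0.3336 + -0.0727i, |z|^2 = 0.1165
Iter 10: z = -0.3380 + -0.0635i, |z|^2 = 0.1183
Iter 11: z = -0.3338 + -0.0691i, |z|^2 = 0.1162
Iter 12: z = -0.3374 + -0.0659i, |z|^2 = 0.1182
Iter 13: z = -0.3345 + -0.0675i, |z|^2 = 0.1165
Iter 14: z = -0.3366 + -0.0668i, |z|^2 = 0.1178
Iter 15: z = -0.3351 + -0.0670i, |z|^2 = 0.1168
Iter 16: z = -0.3362 + -0.0671i, |z|^2 = 0.1175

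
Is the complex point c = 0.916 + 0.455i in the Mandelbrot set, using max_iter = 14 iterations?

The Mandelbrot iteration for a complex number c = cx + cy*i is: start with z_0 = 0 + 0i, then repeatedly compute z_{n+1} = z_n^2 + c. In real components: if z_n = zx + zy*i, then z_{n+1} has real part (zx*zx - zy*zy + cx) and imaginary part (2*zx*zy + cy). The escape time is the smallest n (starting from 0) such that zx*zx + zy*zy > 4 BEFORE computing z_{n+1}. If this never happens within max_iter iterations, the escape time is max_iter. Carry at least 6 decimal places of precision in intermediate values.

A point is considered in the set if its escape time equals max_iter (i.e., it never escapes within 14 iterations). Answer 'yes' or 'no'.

z_0 = 0 + 0i, c = 0.9160 + 0.4550i
Iter 1: z = 0.9160 + 0.4550i, |z|^2 = 1.0461
Iter 2: z = 1.5480 + 1.2886i, |z|^2 = 4.0568
Escaped at iteration 2

Answer: no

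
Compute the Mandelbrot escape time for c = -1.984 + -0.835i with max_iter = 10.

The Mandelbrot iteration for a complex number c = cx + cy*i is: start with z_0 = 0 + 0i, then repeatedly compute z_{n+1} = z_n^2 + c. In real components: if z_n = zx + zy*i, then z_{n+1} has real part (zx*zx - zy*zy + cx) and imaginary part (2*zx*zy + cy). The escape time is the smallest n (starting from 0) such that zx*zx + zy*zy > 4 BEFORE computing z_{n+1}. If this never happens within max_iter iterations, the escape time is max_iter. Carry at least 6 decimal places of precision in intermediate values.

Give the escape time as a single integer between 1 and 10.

Answer: 1

Derivation:
z_0 = 0 + 0i, c = -1.9840 + -0.8350i
Iter 1: z = -1.9840 + -0.8350i, |z|^2 = 4.6335
Escaped at iteration 1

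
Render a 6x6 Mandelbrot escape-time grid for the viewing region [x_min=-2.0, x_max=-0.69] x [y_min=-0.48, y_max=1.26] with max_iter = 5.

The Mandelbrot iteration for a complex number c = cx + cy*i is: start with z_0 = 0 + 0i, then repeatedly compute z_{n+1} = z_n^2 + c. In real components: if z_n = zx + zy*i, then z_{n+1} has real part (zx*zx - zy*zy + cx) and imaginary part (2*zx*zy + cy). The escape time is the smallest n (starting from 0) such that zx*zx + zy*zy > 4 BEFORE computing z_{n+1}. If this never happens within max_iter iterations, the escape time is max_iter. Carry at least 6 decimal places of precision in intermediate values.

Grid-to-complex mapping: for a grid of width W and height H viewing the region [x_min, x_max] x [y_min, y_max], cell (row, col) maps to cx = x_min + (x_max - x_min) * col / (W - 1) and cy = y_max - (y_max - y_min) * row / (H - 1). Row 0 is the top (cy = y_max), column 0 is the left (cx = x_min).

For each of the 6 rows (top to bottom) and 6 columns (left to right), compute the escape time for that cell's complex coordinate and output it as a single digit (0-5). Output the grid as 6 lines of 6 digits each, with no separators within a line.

(row=0, col=0): c = -2.0000 + 1.2600i → escape time 1
(row=0, col=1): c = -1.7380 + 1.2600i → escape time 1
(row=0, col=2): c = -1.4760 + 1.2600i → escape time 2
(row=0, col=3): c = -1.2140 + 1.2600i → escape time 2
(row=0, col=4): c = -0.9520 + 1.2600i → escape time 3
(row=0, col=5): c = -0.6900 + 1.2600i → escape time 3
(row=1, col=0): c = -2.0000 + 0.9120i → escape time 1
(row=1, col=1): c = -1.7380 + 0.9120i → escape time 2
(row=1, col=2): c = -1.4760 + 0.9120i → escape time 3
(row=1, col=3): c = -1.2140 + 0.9120i → escape time 3
(row=1, col=4): c = -0.9520 + 0.9120i → escape time 3
(row=1, col=5): c = -0.6900 + 0.9120i → escape time 4
(row=2, col=0): c = -2.0000 + 0.5640i → escape time 1
(row=2, col=1): c = -1.7380 + 0.5640i → escape time 3
(row=2, col=2): c = -1.4760 + 0.5640i → escape time 3
(row=2, col=3): c = -1.2140 + 0.5640i → escape time 4
(row=2, col=4): c = -0.9520 + 0.5640i → escape time 5
(row=2, col=5): c = -0.6900 + 0.5640i → escape time 5
(row=3, col=0): c = -2.0000 + 0.2160i → escape time 1
(row=3, col=1): c = -1.7380 + 0.2160i → escape time 4
(row=3, col=2): c = -1.4760 + 0.2160i → escape time 5
(row=3, col=3): c = -1.2140 + 0.2160i → escape time 5
(row=3, col=4): c = -0.9520 + 0.2160i → escape time 5
(row=3, col=5): c = -0.6900 + 0.2160i → escape time 5
(row=4, col=0): c = -2.0000 + -0.1320i → escape time 1
(row=4, col=1): c = -1.7380 + -0.1320i → escape time 4
(row=4, col=2): c = -1.4760 + -0.1320i → escape time 5
(row=4, col=3): c = -1.2140 + -0.1320i → escape time 5
(row=4, col=4): c = -0.9520 + -0.1320i → escape time 5
(row=4, col=5): c = -0.6900 + -0.1320i → escape time 5
(row=5, col=0): c = -2.0000 + -0.4800i → escape time 1
(row=5, col=1): c = -1.7380 + -0.4800i → escape time 3
(row=5, col=2): c = -1.4760 + -0.4800i → escape time 3
(row=5, col=3): c = -1.2140 + -0.4800i → escape time 5
(row=5, col=4): c = -0.9520 + -0.4800i → escape time 5
(row=5, col=5): c = -0.6900 + -0.4800i → escape time 5

Answer: 112233
123334
133455
145555
145555
133555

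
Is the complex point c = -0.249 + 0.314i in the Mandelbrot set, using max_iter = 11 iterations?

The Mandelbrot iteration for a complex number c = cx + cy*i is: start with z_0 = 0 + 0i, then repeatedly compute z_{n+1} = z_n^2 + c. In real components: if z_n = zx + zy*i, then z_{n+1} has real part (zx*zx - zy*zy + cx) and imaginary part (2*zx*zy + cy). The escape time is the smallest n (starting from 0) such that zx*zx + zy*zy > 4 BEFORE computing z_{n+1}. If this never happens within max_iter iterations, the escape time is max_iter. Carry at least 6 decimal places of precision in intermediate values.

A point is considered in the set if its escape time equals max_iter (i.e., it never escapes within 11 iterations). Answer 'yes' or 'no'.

z_0 = 0 + 0i, c = -0.2490 + 0.3140i
Iter 1: z = -0.2490 + 0.3140i, |z|^2 = 0.1606
Iter 2: z = -0.2856 + 0.1576i, |z|^2 = 0.1064
Iter 3: z = -0.1923 + 0.2240i, |z|^2 = 0.0871
Iter 4: z = -0.2622 + 0.2279i, |z|^2 = 0.1207
Iter 5: z = -0.2322 + 0.1945i, |z|^2 = 0.0917
Iter 6: z = -0.2329 + 0.2237i, |z|^2 = 0.1043
Iter 7: z = -0.2448 + 0.2098i, |z|^2 = 0.1039
Iter 8: z = -0.2331 + 0.2113i, |z|^2 = 0.0990
Iter 9: z = -0.2393 + 0.2155i, |z|^2 = 0.1037
Iter 10: z = -0.2382 + 0.2109i, |z|^2 = 0.1012
Did not escape in 11 iterations → in set

Answer: yes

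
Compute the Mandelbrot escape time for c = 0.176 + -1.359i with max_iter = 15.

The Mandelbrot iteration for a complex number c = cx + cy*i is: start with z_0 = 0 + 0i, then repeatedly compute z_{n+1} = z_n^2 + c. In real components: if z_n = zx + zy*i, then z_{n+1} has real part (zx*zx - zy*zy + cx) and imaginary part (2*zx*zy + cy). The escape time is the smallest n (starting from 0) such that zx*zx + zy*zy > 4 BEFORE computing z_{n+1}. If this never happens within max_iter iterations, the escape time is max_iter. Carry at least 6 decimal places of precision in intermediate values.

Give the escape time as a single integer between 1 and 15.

Answer: 2

Derivation:
z_0 = 0 + 0i, c = 0.1760 + -1.3590i
Iter 1: z = 0.1760 + -1.3590i, |z|^2 = 1.8779
Iter 2: z = -1.6399 + -1.8374i, |z|^2 = 6.0652
Escaped at iteration 2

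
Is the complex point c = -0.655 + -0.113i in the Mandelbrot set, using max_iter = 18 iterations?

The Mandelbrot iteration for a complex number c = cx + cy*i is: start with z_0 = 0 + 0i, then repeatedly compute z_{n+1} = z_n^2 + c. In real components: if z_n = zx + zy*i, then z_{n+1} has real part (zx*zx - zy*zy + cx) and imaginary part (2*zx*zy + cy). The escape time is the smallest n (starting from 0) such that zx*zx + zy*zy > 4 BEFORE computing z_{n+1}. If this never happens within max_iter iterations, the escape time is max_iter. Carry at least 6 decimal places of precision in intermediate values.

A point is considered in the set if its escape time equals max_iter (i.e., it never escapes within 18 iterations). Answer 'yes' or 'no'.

Answer: yes

Derivation:
z_0 = 0 + 0i, c = -0.6550 + -0.1130i
Iter 1: z = -0.6550 + -0.1130i, |z|^2 = 0.4418
Iter 2: z = -0.2387 + 0.0350i, |z|^2 = 0.0582
Iter 3: z = -0.5992 + -0.1297i, |z|^2 = 0.3759
Iter 4: z = -0.3128 + 0.0425i, |z|^2 = 0.0996
Iter 5: z = -0.5590 + -0.1396i, |z|^2 = 0.3319
Iter 6: z = -0.3620 + 0.0430i, |z|^2 = 0.1329
Iter 7: z = -0.5258 + -0.1442i, |z|^2 = 0.2972
Iter 8: z = -0.3993 + 0.0386i, |z|^2 = 0.1609
Iter 9: z = -0.4970 + -0.1438i, |z|^2 = 0.2677
Iter 10: z = -0.4286 + 0.0300i, |z|^2 = 0.1846
Iter 11: z = -0.4722 + -0.1387i, |z|^2 = 0.2422
Iter 12: z = -0.4513 + 0.0180i, |z|^2 = 0.2040
Iter 13: z = -0.4517 + -0.1292i, |z|^2 = 0.2207
Iter 14: z = -0.4677 + 0.0037i, |z|^2 = 0.2188
Iter 15: z = -0.4363 + -0.1165i, |z|^2 = 0.2039
Iter 16: z = -0.4782 + -0.0114i, |z|^2 = 0.2288
Iter 17: z = -0.4264 + -0.1021i, |z|^2 = 0.1923
Did not escape in 18 iterations → in set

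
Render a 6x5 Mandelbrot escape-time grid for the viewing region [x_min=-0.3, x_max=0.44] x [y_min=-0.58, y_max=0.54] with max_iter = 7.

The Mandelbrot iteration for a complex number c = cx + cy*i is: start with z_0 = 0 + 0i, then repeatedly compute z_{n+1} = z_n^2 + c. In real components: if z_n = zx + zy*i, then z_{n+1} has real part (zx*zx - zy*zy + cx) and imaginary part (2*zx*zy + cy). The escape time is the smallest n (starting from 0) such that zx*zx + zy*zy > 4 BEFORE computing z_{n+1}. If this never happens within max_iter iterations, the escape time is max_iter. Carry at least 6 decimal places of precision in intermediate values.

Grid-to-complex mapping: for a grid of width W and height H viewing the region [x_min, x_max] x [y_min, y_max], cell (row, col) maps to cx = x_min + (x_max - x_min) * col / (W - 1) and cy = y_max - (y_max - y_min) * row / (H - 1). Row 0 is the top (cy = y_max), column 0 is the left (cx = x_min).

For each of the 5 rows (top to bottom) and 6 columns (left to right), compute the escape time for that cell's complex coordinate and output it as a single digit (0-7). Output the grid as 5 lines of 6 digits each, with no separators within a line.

(row=0, col=0): c = -0.3000 + 0.5400i → escape time 7
(row=0, col=1): c = -0.1520 + 0.5400i → escape time 7
(row=0, col=2): c = -0.0040 + 0.5400i → escape time 7
(row=0, col=3): c = 0.1440 + 0.5400i → escape time 7
(row=0, col=4): c = 0.2920 + 0.5400i → escape time 7
(row=0, col=5): c = 0.4400 + 0.5400i → escape time 6
(row=1, col=0): c = -0.3000 + 0.2600i → escape time 7
(row=1, col=1): c = -0.1520 + 0.2600i → escape time 7
(row=1, col=2): c = -0.0040 + 0.2600i → escape time 7
(row=1, col=3): c = 0.1440 + 0.2600i → escape time 7
(row=1, col=4): c = 0.2920 + 0.2600i → escape time 7
(row=1, col=5): c = 0.4400 + 0.2600i → escape time 7
(row=2, col=0): c = -0.3000 + -0.0200i → escape time 7
(row=2, col=1): c = -0.1520 + -0.0200i → escape time 7
(row=2, col=2): c = -0.0040 + -0.0200i → escape time 7
(row=2, col=3): c = 0.1440 + -0.0200i → escape time 7
(row=2, col=4): c = 0.2920 + -0.0200i → escape time 7
(row=2, col=5): c = 0.4400 + -0.0200i → escape time 6
(row=3, col=0): c = -0.3000 + -0.3000i → escape time 7
(row=3, col=1): c = -0.1520 + -0.3000i → escape time 7
(row=3, col=2): c = -0.0040 + -0.3000i → escape time 7
(row=3, col=3): c = 0.1440 + -0.3000i → escape time 7
(row=3, col=4): c = 0.2920 + -0.3000i → escape time 7
(row=3, col=5): c = 0.4400 + -0.3000i → escape time 7
(row=4, col=0): c = -0.3000 + -0.5800i → escape time 7
(row=4, col=1): c = -0.1520 + -0.5800i → escape time 7
(row=4, col=2): c = -0.0040 + -0.5800i → escape time 7
(row=4, col=3): c = 0.1440 + -0.5800i → escape time 7
(row=4, col=4): c = 0.2920 + -0.5800i → escape time 7
(row=4, col=5): c = 0.4400 + -0.5800i → escape time 6

Answer: 777776
777777
777776
777777
777776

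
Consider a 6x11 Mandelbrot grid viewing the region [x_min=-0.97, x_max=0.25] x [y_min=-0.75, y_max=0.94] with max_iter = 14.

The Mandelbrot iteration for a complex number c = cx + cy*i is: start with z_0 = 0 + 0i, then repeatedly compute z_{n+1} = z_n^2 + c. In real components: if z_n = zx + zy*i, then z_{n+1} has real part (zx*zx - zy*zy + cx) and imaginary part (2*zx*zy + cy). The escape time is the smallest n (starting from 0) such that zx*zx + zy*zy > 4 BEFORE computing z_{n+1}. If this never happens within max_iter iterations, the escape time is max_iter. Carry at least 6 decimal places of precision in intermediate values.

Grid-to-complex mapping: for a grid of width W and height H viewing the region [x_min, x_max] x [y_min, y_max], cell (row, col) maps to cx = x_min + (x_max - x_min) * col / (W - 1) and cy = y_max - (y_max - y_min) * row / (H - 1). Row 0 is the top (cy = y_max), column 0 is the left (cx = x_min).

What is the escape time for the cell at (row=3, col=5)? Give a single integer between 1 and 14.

Answer: 14

Derivation:
z_0 = 0 + 0i, c = 0.2500 + 0.4330i
Iter 1: z = 0.2500 + 0.4330i, |z|^2 = 0.2500
Iter 2: z = 0.1250 + 0.6495i, |z|^2 = 0.4375
Iter 3: z = -0.1562 + 0.5954i, |z|^2 = 0.3789
Iter 4: z = -0.0801 + 0.2470i, |z|^2 = 0.0674
Iter 5: z = 0.1954 + 0.3934i, |z|^2 = 0.1930
Iter 6: z = 0.1334 + 0.5868i, |z|^2 = 0.3621
Iter 7: z = -0.0765 + 0.5895i, |z|^2 = 0.3534
Iter 8: z = -0.0917 + 0.3428i, |z|^2 = 0.1259
Iter 9: z = 0.1409 + 0.3701i, |z|^2 = 0.1568
Iter 10: z = 0.1329 + 0.5373i, |z|^2 = 0.3063
Iter 11: z = -0.0210 + 0.5758i, |z|^2 = 0.3320
Iter 12: z = -0.0811 + 0.4088i, |z|^2 = 0.1737
Iter 13: z = 0.0895 + 0.3667i, |z|^2 = 0.1425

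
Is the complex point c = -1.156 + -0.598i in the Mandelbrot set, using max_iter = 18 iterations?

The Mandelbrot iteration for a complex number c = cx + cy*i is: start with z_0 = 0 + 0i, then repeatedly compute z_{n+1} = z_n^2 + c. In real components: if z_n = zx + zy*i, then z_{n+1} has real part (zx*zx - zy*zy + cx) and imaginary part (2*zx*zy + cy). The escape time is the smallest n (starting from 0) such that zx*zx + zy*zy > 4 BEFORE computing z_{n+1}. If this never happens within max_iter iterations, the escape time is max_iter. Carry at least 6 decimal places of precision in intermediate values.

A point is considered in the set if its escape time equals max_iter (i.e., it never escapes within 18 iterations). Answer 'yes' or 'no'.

Answer: no

Derivation:
z_0 = 0 + 0i, c = -1.1560 + -0.5980i
Iter 1: z = -1.1560 + -0.5980i, |z|^2 = 1.6939
Iter 2: z = -0.1773 + 0.7846i, |z|^2 = 0.6470
Iter 3: z = -1.7401 + -0.8762i, |z|^2 = 3.7957
Iter 4: z = 1.1044 + 2.4513i, |z|^2 = 7.2285
Escaped at iteration 4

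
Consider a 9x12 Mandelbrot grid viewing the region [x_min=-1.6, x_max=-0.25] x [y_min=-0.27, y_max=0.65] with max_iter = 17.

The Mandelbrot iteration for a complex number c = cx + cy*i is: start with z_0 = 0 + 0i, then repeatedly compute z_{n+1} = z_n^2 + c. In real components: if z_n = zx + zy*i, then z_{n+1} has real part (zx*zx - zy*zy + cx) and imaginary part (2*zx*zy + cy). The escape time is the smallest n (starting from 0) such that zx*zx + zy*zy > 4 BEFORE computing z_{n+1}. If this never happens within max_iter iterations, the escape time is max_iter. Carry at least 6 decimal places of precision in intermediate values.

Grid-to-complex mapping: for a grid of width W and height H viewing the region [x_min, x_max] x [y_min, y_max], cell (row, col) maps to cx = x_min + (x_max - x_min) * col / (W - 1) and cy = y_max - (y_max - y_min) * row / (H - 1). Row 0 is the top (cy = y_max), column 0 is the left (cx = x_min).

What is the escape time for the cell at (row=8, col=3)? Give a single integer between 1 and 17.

Answer: 17

Derivation:
z_0 = 0 + 0i, c = -1.0938 + -0.0191i
Iter 1: z = -1.0938 + -0.0191i, |z|^2 = 1.1967
Iter 2: z = 0.1022 + 0.0227i, |z|^2 = 0.0110
Iter 3: z = -1.0838 + -0.0145i, |z|^2 = 1.1749
Iter 4: z = 0.0807 + 0.0122i, |z|^2 = 0.0067
Iter 5: z = -1.0874 + -0.0171i, |z|^2 = 1.1827
Iter 6: z = 0.0884 + 0.0181i, |z|^2 = 0.0081
Iter 7: z = -1.0863 + -0.0159i, |z|^2 = 1.1802
Iter 8: z = 0.0860 + 0.0154i, |z|^2 = 0.0076
Iter 9: z = -1.0866 + -0.0164i, |z|^2 = 1.1810
Iter 10: z = 0.0867 + 0.0166i, |z|^2 = 0.0078
Iter 11: z = -1.0865 + -0.0162i, |z|^2 = 1.1808
Iter 12: z = 0.0865 + 0.0161i, |z|^2 = 0.0077
Iter 13: z = -1.0865 + -0.0163i, |z|^2 = 1.1808
Iter 14: z = 0.0865 + 0.0163i, |z|^2 = 0.0078
Iter 15: z = -1.0865 + -0.0163i, |z|^2 = 1.1808
Iter 16: z = 0.0865 + 0.0163i, |z|^2 = 0.0078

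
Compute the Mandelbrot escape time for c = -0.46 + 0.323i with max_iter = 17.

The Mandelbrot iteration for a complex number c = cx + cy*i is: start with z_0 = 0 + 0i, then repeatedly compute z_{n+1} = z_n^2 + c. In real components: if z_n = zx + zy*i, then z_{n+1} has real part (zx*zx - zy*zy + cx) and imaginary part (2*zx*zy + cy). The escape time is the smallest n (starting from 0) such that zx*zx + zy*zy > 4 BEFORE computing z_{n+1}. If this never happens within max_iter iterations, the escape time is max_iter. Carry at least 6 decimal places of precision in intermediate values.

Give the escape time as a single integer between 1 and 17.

z_0 = 0 + 0i, c = -0.4600 + 0.3230i
Iter 1: z = -0.4600 + 0.3230i, |z|^2 = 0.3159
Iter 2: z = -0.3527 + 0.0258i, |z|^2 = 0.1251
Iter 3: z = -0.3362 + 0.3048i, |z|^2 = 0.2059
Iter 4: z = -0.4398 + 0.1180i, |z|^2 = 0.2074
Iter 5: z = -0.2805 + 0.2192i, |z|^2 = 0.1267
Iter 6: z = -0.4294 + 0.2001i, |z|^2 = 0.2244
Iter 7: z = -0.3157 + 0.1512i, |z|^2 = 0.1225
Iter 8: z = -0.3832 + 0.2275i, |z|^2 = 0.1986
Iter 9: z = -0.3649 + 0.1486i, |z|^2 = 0.1552
Iter 10: z = -0.3489 + 0.2145i, |z|^2 = 0.1678
Iter 11: z = -0.3843 + 0.1733i, |z|^2 = 0.1777
Iter 12: z = -0.3424 + 0.1898i, |z|^2 = 0.1532
Iter 13: z = -0.3788 + 0.1930i, |z|^2 = 0.1808
Iter 14: z = -0.3538 + 0.1768i, |z|^2 = 0.1564
Iter 15: z = -0.3661 + 0.1979i, |z|^2 = 0.1732
Iter 16: z = -0.3652 + 0.1781i, |z|^2 = 0.1650

Answer: 17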